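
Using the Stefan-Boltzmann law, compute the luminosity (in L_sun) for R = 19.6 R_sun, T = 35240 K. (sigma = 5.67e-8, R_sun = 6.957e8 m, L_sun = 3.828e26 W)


R = 19.6 * 6.957e8 m = 1.363572e+10 m. L = 4*pi*R^2*sigma*T^4 = 4*pi*(1.363572e+10)^2 * 5.67e-8 * 35240^4 = 2.043114337e+32 W. L/L_sun = 2.043114337e+32 / 3.828e26 = 533728.9281

533728.9281 L_sun


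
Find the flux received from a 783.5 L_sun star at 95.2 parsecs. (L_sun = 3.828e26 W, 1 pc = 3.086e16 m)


F = L / (4*pi*d^2) = 2.999e+29 / (4*pi*(2.938e+18)^2) = 2.765e-09

2.765e-09 W/m^2


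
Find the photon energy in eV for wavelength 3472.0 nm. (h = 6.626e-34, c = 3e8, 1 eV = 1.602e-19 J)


E = hc/lambda = 6.626e-34 * 3e8 / 3.472e-06 = 5.725e-20 J = 0.3574 eV

0.3574 eV


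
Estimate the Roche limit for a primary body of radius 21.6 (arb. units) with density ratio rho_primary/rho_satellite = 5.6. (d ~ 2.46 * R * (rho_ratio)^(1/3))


d_Roche = 2.46 * 21.6 * 5.6^(1/3) = 94.3593

94.3593


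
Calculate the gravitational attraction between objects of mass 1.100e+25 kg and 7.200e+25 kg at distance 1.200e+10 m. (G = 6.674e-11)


F = G*m1*m2/r^2 = 6.674e-11 * 1.100e+25 * 7.200e+25 / (1.200e+10)^2 = 6.674e-11 * 7.920e+50 / 1.440e+20 = 3.671e+20

3.671e+20 N


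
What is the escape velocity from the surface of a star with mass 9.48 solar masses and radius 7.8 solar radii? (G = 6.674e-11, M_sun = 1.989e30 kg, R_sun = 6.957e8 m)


M = 9.48 * 1.989e30 kg = 1.885572e+31 kg; R = 7.8 * 6.957e8 m = 5.42646e+09 m. v_esc = sqrt(2GM/R) = sqrt(2 * 6.674e-11 * 1.885572e+31 / 5.42646e+09) = 681038.0176

681038.0176 m/s


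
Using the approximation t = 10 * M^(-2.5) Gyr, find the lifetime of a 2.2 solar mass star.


t = 10 * M^(-2.5) = 10 * 2.2^(-2.5) = 1.393

1.393 Gyr


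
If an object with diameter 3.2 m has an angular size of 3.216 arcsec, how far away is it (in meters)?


D = size / theta_rad, theta_rad = 3.216 * pi/(180*3600) = 1.559e-05, D = 205238.6132

205238.6132 m


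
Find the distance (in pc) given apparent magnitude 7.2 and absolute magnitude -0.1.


d = 10^((m - M + 5)/5) = 10^((7.2 - -0.1 + 5)/5) = 288.4032

288.4032 pc


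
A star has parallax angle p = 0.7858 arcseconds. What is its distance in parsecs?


d = 1/p = 1/0.7858 = 1.2726

1.2726 pc


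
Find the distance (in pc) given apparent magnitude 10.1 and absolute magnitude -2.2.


d = 10^((m - M + 5)/5) = 10^((10.1 - -2.2 + 5)/5) = 2884.0315

2884.0315 pc


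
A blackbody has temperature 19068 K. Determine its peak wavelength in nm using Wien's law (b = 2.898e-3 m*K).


lam_max = b / T = 2.898e-3 / 19068 = 1.520e-07 m = 151.9824 nm

151.9824 nm


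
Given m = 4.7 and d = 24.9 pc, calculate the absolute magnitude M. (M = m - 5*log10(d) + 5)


M = m - 5*log10(d) + 5 = 4.7 - 5*log10(24.9) + 5 = 2.719

2.719


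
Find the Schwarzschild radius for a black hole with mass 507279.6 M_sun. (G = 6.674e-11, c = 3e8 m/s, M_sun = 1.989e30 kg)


M = 507279.6 * 1.989e30 kg = 1.008979124e+36 kg. rs = 2GM/c^2 = 2 * 6.674e-11 * 1.008979124e+36 / (3e8)^2 = 1.496e+09

1.496e+09 m


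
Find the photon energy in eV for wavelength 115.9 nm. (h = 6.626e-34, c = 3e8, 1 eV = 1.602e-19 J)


E = hc/lambda = 6.626e-34 * 3e8 / 1.159e-07 = 1.715e-18 J = 10.706 eV

10.706 eV


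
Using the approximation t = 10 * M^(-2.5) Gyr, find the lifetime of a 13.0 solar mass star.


t = 10 * M^(-2.5) = 10 * 13.0^(-2.5) = 0.0164

0.0164 Gyr


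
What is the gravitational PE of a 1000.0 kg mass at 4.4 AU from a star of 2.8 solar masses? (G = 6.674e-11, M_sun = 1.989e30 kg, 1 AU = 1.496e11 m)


M = 2.8 * 1.989e30 kg = 5.5692e+30 kg; r = 4.4 AU * 1.496e11 m/AU = 6.5824e+11 m. U = -GM*m/r = -(6.674e-11 * 5.5692e+30 * 1000.0) / 6.5824e+11 = -5.647e+11

-5.647e+11 J


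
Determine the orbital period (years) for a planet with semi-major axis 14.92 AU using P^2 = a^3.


P = a^(3/2) = 14.92^1.5 = 57.6306

57.6306 years


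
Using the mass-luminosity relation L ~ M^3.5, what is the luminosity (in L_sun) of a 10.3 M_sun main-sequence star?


L/L_sun = (M/M_sun)^3.5 = 10.3^3.5 = 3506.9558

3506.9558 L_sun


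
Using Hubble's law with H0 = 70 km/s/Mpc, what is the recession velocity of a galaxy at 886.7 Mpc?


v = H0 * d = 70 * 886.7 = 62069.0

62069.0 km/s


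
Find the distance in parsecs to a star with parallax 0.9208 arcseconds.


d = 1/p = 1/0.9208 = 1.086

1.086 pc


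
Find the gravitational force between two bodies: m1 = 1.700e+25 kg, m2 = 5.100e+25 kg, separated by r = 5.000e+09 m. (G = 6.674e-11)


F = G*m1*m2/r^2 = 6.674e-11 * 1.700e+25 * 5.100e+25 / (5.000e+09)^2 = 6.674e-11 * 8.670e+50 / 2.500e+19 = 2.315e+21

2.315e+21 N


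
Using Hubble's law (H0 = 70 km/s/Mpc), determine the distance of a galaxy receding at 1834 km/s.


d = v / H0 = 1834 / 70 = 26.2

26.2 Mpc


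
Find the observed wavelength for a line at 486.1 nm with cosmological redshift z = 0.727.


lam_obs = lam_emit * (1 + z) = 486.1 * (1 + 0.727) = 839.4947

839.4947 nm


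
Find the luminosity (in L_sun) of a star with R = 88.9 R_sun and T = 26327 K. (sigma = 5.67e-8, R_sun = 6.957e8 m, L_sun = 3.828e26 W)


R = 88.9 * 6.957e8 m = 6.184773e+10 m. L = 4*pi*R^2*sigma*T^4 = 4*pi*(6.184773e+10)^2 * 5.67e-8 * 26327^4 = 1.309320433e+33 W. L/L_sun = 1.309320433e+33 / 3.828e26 = 3.420e+06

3.420e+06 L_sun


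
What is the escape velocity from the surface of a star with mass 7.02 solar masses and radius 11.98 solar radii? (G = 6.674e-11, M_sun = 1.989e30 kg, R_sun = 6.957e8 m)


M = 7.02 * 1.989e30 kg = 1.396278e+31 kg; R = 11.98 * 6.957e8 m = 8.334486e+09 m. v_esc = sqrt(2GM/R) = sqrt(2 * 6.674e-11 * 1.396278e+31 / 8.334486e+09) = 472884.0174

472884.0174 m/s


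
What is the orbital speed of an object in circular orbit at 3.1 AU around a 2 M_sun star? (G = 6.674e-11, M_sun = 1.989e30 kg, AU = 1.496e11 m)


v = sqrt(GM/r) = sqrt(6.674e-11 * 3.978e+30 / 4.638e+11) = 23926.482

23926.482 m/s


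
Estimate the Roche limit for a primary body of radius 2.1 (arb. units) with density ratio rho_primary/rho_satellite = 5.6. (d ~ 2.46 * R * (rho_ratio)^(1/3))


d_Roche = 2.46 * 2.1 * 5.6^(1/3) = 9.1738

9.1738


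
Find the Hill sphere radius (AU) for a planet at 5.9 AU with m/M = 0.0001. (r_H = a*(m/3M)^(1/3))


r_H = a * (m/3M)^(1/3) = 5.9 * (0.0001/3)^(1/3) = 0.1899

0.1899 AU


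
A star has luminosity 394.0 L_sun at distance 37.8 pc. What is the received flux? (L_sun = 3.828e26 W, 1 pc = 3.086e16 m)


F = L / (4*pi*d^2) = 1.508e+29 / (4*pi*(1.167e+18)^2) = 8.820e-09

8.820e-09 W/m^2


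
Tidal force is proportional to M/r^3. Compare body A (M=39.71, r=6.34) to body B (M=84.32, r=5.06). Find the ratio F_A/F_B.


Ratio = (M1/r1^3) / (M2/r2^3) = (39.71/6.34^3) / (84.32/5.06^3) = 0.2394

0.2394


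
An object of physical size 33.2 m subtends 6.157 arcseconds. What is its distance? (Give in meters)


D = size / theta_rad, theta_rad = 6.157 * pi/(180*3600) = 2.985e-05, D = 1.112e+06

1.112e+06 m


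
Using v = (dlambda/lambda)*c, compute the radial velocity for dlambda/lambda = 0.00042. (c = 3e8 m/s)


v = (dlambda/lambda) * c = 0.00042 * 3e8 = 126000.0

126000.0 m/s


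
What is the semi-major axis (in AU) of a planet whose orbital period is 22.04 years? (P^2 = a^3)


a = P^(2/3) = 22.04^(2/3) = 7.8609

7.8609 AU


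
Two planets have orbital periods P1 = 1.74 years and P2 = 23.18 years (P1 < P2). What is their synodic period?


1/P_syn = |1/P1 - 1/P2| = |1/1.74 - 1/23.18| => P_syn = 1.8812

1.8812 years


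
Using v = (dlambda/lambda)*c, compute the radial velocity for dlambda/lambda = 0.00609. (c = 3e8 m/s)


v = (dlambda/lambda) * c = 0.00609 * 3e8 = 1.827e+06

1.827e+06 m/s


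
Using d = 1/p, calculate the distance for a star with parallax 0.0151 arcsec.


d = 1/p = 1/0.0151 = 66.2252

66.2252 pc


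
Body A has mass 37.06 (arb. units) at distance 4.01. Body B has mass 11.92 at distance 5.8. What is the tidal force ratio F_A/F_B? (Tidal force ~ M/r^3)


Ratio = (M1/r1^3) / (M2/r2^3) = (37.06/4.01^3) / (11.92/5.8^3) = 9.4076

9.4076


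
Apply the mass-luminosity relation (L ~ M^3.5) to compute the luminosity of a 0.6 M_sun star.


L/L_sun = (M/M_sun)^3.5 = 0.6^3.5 = 0.1673

0.1673 L_sun


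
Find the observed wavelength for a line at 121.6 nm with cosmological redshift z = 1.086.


lam_obs = lam_emit * (1 + z) = 121.6 * (1 + 1.086) = 253.6576

253.6576 nm


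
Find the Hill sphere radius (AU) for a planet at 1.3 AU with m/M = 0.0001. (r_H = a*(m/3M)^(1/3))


r_H = a * (m/3M)^(1/3) = 1.3 * (0.0001/3)^(1/3) = 0.0418

0.0418 AU


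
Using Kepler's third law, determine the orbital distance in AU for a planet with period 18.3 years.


a = P^(2/3) = 18.3^(2/3) = 6.9444

6.9444 AU


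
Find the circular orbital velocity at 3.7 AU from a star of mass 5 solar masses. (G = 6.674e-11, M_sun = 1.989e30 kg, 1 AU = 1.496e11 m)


v = sqrt(GM/r) = sqrt(6.674e-11 * 9.945e+30 / 5.535e+11) = 34628.1138

34628.1138 m/s


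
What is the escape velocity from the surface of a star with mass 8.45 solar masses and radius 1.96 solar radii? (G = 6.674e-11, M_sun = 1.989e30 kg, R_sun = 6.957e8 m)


M = 8.45 * 1.989e30 kg = 1.680705e+31 kg; R = 1.96 * 6.957e8 m = 1.363572e+09 m. v_esc = sqrt(2GM/R) = sqrt(2 * 6.674e-11 * 1.680705e+31 / 1.363572e+09) = 1.283e+06

1.283e+06 m/s


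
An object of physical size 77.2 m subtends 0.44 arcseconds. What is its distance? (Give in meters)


D = size / theta_rad, theta_rad = 0.44 * pi/(180*3600) = 2.133e-06, D = 3.619e+07

3.619e+07 m


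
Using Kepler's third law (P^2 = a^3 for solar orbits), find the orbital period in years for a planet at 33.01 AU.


P = a^(3/2) = 33.01^1.5 = 189.6567

189.6567 years


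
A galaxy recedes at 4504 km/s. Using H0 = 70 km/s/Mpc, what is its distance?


d = v / H0 = 4504 / 70 = 64.3429

64.3429 Mpc


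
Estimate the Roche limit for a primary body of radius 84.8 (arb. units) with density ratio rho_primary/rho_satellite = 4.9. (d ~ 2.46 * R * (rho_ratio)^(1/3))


d_Roche = 2.46 * 84.8 * 4.9^(1/3) = 354.3205

354.3205


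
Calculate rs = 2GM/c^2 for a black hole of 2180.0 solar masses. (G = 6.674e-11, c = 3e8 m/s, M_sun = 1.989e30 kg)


M = 2180.0 * 1.989e30 kg = 4.33602e+33 kg. rs = 2GM/c^2 = 2 * 6.674e-11 * 4.33602e+33 / (3e8)^2 = 6.431e+06

6.431e+06 m


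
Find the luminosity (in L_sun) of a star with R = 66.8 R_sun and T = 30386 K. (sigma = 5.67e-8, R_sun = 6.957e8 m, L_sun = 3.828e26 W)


R = 66.8 * 6.957e8 m = 4.647276e+10 m. L = 4*pi*R^2*sigma*T^4 = 4*pi*(4.647276e+10)^2 * 5.67e-8 * 30386^4 = 1.311849423e+33 W. L/L_sun = 1.311849423e+33 / 3.828e26 = 3.427e+06

3.427e+06 L_sun


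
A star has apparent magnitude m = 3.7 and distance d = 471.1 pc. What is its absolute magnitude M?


M = m - 5*log10(d) + 5 = 3.7 - 5*log10(471.1) + 5 = -4.6656

-4.6656


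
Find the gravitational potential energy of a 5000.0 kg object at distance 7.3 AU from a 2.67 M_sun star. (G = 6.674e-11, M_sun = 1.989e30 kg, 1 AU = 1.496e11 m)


M = 2.67 * 1.989e30 kg = 5.31063e+30 kg; r = 7.3 AU * 1.496e11 m/AU = 1.09208e+12 m. U = -GM*m/r = -(6.674e-11 * 5.31063e+30 * 5000.0) / 1.09208e+12 = -1.623e+12

-1.623e+12 J


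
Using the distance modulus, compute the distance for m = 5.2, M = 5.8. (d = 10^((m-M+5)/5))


d = 10^((m - M + 5)/5) = 10^((5.2 - 5.8 + 5)/5) = 7.5858

7.5858 pc


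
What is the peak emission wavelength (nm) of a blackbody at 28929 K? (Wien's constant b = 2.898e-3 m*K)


lam_max = b / T = 2.898e-3 / 28929 = 1.002e-07 m = 100.1763 nm

100.1763 nm


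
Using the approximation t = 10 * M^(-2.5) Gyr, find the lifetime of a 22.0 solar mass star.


t = 10 * M^(-2.5) = 10 * 22.0^(-2.5) = 0.0044

0.0044 Gyr


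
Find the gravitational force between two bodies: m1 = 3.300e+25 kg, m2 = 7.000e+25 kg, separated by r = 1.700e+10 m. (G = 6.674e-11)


F = G*m1*m2/r^2 = 6.674e-11 * 3.300e+25 * 7.000e+25 / (1.700e+10)^2 = 6.674e-11 * 2.310e+51 / 2.890e+20 = 5.335e+20

5.335e+20 N


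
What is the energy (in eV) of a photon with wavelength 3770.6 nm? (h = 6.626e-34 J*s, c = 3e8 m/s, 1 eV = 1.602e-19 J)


E = hc/lambda = 6.626e-34 * 3e8 / 3.771e-06 = 5.272e-20 J = 0.3291 eV

0.3291 eV


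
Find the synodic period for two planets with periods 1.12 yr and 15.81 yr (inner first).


1/P_syn = |1/P1 - 1/P2| = |1/1.12 - 1/15.81| => P_syn = 1.2054

1.2054 years


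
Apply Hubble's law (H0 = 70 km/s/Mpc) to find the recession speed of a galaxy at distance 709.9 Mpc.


v = H0 * d = 70 * 709.9 = 49693.0

49693.0 km/s


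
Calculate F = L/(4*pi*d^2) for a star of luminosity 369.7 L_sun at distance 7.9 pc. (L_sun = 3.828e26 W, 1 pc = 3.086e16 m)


F = L / (4*pi*d^2) = 1.415e+29 / (4*pi*(2.438e+17)^2) = 1.895e-07

1.895e-07 W/m^2


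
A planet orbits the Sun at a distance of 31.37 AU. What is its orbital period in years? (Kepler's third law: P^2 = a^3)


P = a^(3/2) = 31.37^1.5 = 175.7

175.7 years


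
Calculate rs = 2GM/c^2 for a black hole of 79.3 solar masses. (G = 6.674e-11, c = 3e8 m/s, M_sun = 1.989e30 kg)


M = 79.3 * 1.989e30 kg = 1.577277e+32 kg. rs = 2GM/c^2 = 2 * 6.674e-11 * 1.577277e+32 / (3e8)^2 = 233927.7044

233927.7044 m


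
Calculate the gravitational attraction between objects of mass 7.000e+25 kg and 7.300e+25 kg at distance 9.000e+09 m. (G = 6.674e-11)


F = G*m1*m2/r^2 = 6.674e-11 * 7.000e+25 * 7.300e+25 / (9.000e+09)^2 = 6.674e-11 * 5.110e+51 / 8.100e+19 = 4.210e+21

4.210e+21 N


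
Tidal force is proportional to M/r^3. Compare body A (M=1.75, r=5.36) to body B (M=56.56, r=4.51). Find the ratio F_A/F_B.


Ratio = (M1/r1^3) / (M2/r2^3) = (1.75/5.36^3) / (56.56/4.51^3) = 0.0184

0.0184


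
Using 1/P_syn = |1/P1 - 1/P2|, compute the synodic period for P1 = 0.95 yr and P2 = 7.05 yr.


1/P_syn = |1/P1 - 1/P2| = |1/0.95 - 1/7.05| => P_syn = 1.098

1.098 years


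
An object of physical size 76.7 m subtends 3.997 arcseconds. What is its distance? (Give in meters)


D = size / theta_rad, theta_rad = 3.997 * pi/(180*3600) = 1.938e-05, D = 3.958e+06

3.958e+06 m


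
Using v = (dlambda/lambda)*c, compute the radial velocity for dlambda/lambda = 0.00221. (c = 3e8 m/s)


v = (dlambda/lambda) * c = 0.00221 * 3e8 = 663000.0

663000.0 m/s


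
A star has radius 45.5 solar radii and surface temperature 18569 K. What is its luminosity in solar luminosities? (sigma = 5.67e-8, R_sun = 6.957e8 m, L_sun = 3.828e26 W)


R = 45.5 * 6.957e8 m = 3.165435e+10 m. L = 4*pi*R^2*sigma*T^4 = 4*pi*(3.165435e+10)^2 * 5.67e-8 * 18569^4 = 8.488164505e+31 W. L/L_sun = 8.488164505e+31 / 3.828e26 = 221738.8847

221738.8847 L_sun


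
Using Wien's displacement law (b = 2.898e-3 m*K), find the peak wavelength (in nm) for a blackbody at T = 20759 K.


lam_max = b / T = 2.898e-3 / 20759 = 1.396e-07 m = 139.6021 nm

139.6021 nm


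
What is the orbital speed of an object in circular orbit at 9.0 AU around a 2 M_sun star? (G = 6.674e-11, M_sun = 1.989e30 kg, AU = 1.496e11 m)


v = sqrt(GM/r) = sqrt(6.674e-11 * 3.978e+30 / 1.346e+12) = 14042.3062

14042.3062 m/s


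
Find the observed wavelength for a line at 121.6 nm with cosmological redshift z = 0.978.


lam_obs = lam_emit * (1 + z) = 121.6 * (1 + 0.978) = 240.5248

240.5248 nm


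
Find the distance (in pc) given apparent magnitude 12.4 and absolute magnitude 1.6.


d = 10^((m - M + 5)/5) = 10^((12.4 - 1.6 + 5)/5) = 1445.4398

1445.4398 pc


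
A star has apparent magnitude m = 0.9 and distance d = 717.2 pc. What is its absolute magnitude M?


M = m - 5*log10(d) + 5 = 0.9 - 5*log10(717.2) + 5 = -8.3782

-8.3782


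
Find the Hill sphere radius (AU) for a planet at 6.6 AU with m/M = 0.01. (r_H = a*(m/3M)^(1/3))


r_H = a * (m/3M)^(1/3) = 6.6 * (0.01/3)^(1/3) = 0.9859

0.9859 AU


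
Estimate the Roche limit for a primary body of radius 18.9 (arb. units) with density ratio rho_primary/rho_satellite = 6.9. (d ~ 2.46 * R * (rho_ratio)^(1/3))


d_Roche = 2.46 * 18.9 * 6.9^(1/3) = 88.5143

88.5143


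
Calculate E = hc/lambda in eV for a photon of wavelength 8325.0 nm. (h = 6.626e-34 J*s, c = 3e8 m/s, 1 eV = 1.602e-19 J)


E = hc/lambda = 6.626e-34 * 3e8 / 8.325e-06 = 2.388e-20 J = 0.149 eV

0.149 eV


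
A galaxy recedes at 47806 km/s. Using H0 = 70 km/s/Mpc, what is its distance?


d = v / H0 = 47806 / 70 = 682.9429

682.9429 Mpc


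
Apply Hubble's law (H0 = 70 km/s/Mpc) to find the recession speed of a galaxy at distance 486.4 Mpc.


v = H0 * d = 70 * 486.4 = 34048.0

34048.0 km/s


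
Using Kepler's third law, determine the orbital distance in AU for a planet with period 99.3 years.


a = P^(2/3) = 99.3^(2/3) = 21.4437

21.4437 AU


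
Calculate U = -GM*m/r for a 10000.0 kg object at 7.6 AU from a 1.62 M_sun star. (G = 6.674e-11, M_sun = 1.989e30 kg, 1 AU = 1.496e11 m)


M = 1.62 * 1.989e30 kg = 3.22218e+30 kg; r = 7.6 AU * 1.496e11 m/AU = 1.13696e+12 m. U = -GM*m/r = -(6.674e-11 * 3.22218e+30 * 10000.0) / 1.13696e+12 = -1.891e+12

-1.891e+12 J


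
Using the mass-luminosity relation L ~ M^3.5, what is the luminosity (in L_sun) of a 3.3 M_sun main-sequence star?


L/L_sun = (M/M_sun)^3.5 = 3.3^3.5 = 65.2828

65.2828 L_sun


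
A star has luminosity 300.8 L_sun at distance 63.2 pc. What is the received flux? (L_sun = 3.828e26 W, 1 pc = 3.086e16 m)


F = L / (4*pi*d^2) = 1.151e+29 / (4*pi*(1.950e+18)^2) = 2.409e-09

2.409e-09 W/m^2


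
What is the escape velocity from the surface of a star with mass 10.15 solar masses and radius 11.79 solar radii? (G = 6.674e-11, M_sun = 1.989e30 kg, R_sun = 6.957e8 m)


M = 10.15 * 1.989e30 kg = 2.018835e+31 kg; R = 11.79 * 6.957e8 m = 8.202303e+09 m. v_esc = sqrt(2GM/R) = sqrt(2 * 6.674e-11 * 2.018835e+31 / 8.202303e+09) = 573179.4448

573179.4448 m/s


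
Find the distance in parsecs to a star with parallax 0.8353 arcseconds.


d = 1/p = 1/0.8353 = 1.1972

1.1972 pc


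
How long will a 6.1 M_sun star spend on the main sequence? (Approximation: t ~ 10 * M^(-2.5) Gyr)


t = 10 * M^(-2.5) = 10 * 6.1^(-2.5) = 0.1088

0.1088 Gyr


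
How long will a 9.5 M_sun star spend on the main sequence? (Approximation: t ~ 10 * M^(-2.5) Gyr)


t = 10 * M^(-2.5) = 10 * 9.5^(-2.5) = 0.0359

0.0359 Gyr


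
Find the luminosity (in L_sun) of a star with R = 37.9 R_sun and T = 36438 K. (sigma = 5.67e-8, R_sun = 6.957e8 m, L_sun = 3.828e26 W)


R = 37.9 * 6.957e8 m = 2.636703e+10 m. L = 4*pi*R^2*sigma*T^4 = 4*pi*(2.636703e+10)^2 * 5.67e-8 * 36438^4 = 8.732397077e+32 W. L/L_sun = 8.732397077e+32 / 3.828e26 = 2.281e+06

2.281e+06 L_sun


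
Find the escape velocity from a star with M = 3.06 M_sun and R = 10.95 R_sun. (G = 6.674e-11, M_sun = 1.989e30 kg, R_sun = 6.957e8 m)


M = 3.06 * 1.989e30 kg = 6.08634e+30 kg; R = 10.95 * 6.957e8 m = 7.617915e+09 m. v_esc = sqrt(2GM/R) = sqrt(2 * 6.674e-11 * 6.08634e+30 / 7.617915e+09) = 326563.8764

326563.8764 m/s


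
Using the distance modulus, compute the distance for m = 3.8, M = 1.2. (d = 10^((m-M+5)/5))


d = 10^((m - M + 5)/5) = 10^((3.8 - 1.2 + 5)/5) = 33.1131

33.1131 pc


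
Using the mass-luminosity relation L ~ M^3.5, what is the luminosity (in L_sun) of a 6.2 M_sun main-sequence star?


L/L_sun = (M/M_sun)^3.5 = 6.2^3.5 = 593.4319

593.4319 L_sun


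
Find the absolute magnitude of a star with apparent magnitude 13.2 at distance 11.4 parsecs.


M = m - 5*log10(d) + 5 = 13.2 - 5*log10(11.4) + 5 = 12.9155

12.9155


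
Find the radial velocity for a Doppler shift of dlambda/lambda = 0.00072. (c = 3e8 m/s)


v = (dlambda/lambda) * c = 0.00072 * 3e8 = 216000.0

216000.0 m/s


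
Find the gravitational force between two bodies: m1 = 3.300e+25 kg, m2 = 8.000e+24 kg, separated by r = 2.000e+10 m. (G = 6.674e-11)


F = G*m1*m2/r^2 = 6.674e-11 * 3.300e+25 * 8.000e+24 / (2.000e+10)^2 = 6.674e-11 * 2.640e+50 / 4.000e+20 = 4.405e+19

4.405e+19 N


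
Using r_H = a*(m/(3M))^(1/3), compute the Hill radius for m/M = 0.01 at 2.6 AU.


r_H = a * (m/3M)^(1/3) = 2.6 * (0.01/3)^(1/3) = 0.3884

0.3884 AU


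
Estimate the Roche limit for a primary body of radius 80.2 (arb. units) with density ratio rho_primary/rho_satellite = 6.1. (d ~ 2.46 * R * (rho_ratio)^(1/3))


d_Roche = 2.46 * 80.2 * 6.1^(1/3) = 360.4841

360.4841


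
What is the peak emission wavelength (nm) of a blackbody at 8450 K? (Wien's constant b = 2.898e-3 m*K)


lam_max = b / T = 2.898e-3 / 8450 = 3.430e-07 m = 342.9586 nm

342.9586 nm


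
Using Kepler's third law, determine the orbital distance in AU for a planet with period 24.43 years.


a = P^(2/3) = 24.43^(2/3) = 8.4194

8.4194 AU


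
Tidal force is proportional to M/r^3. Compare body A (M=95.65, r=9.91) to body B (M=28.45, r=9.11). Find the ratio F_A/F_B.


Ratio = (M1/r1^3) / (M2/r2^3) = (95.65/9.91^3) / (28.45/9.11^3) = 2.6118

2.6118


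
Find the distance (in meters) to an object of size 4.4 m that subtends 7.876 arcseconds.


D = size / theta_rad, theta_rad = 7.876 * pi/(180*3600) = 3.818e-05, D = 115231.7353

115231.7353 m


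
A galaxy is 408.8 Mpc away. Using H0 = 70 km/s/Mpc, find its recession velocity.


v = H0 * d = 70 * 408.8 = 28616.0

28616.0 km/s


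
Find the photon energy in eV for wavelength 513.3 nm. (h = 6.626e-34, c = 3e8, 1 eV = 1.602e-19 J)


E = hc/lambda = 6.626e-34 * 3e8 / 5.133e-07 = 3.873e-19 J = 2.4173 eV

2.4173 eV


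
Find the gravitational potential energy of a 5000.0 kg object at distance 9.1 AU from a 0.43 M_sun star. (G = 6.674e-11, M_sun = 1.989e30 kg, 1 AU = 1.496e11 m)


M = 0.43 * 1.989e30 kg = 8.5527e+29 kg; r = 9.1 AU * 1.496e11 m/AU = 1.36136e+12 m. U = -GM*m/r = -(6.674e-11 * 8.5527e+29 * 5000.0) / 1.36136e+12 = -2.096e+11

-2.096e+11 J


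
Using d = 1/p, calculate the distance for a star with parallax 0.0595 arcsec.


d = 1/p = 1/0.0595 = 16.8067

16.8067 pc


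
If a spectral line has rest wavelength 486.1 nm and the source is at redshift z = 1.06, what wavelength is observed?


lam_obs = lam_emit * (1 + z) = 486.1 * (1 + 1.06) = 1001.366

1001.366 nm


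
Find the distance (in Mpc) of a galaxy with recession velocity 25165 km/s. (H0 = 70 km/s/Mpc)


d = v / H0 = 25165 / 70 = 359.5

359.5 Mpc


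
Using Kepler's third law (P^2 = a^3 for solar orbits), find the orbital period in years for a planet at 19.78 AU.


P = a^(3/2) = 19.78^1.5 = 87.971

87.971 years


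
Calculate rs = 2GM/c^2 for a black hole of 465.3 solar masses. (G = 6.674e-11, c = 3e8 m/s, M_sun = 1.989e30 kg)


M = 465.3 * 1.989e30 kg = 9.254817e+32 kg. rs = 2GM/c^2 = 2 * 6.674e-11 * 9.254817e+32 / (3e8)^2 = 1.373e+06

1.373e+06 m


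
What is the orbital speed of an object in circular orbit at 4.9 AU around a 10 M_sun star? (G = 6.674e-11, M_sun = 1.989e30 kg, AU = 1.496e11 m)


v = sqrt(GM/r) = sqrt(6.674e-11 * 1.989e+31 / 7.330e+11) = 42554.614

42554.614 m/s


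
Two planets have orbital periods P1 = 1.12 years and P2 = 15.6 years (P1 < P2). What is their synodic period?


1/P_syn = |1/P1 - 1/P2| = |1/1.12 - 1/15.6| => P_syn = 1.2066

1.2066 years


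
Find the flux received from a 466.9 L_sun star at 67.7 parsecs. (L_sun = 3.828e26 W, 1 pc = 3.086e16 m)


F = L / (4*pi*d^2) = 1.787e+29 / (4*pi*(2.089e+18)^2) = 3.258e-09

3.258e-09 W/m^2


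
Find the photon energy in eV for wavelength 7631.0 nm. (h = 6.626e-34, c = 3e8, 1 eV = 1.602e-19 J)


E = hc/lambda = 6.626e-34 * 3e8 / 7.631e-06 = 2.605e-20 J = 0.1626 eV

0.1626 eV


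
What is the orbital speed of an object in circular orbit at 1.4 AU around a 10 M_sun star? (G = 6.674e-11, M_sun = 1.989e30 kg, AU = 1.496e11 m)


v = sqrt(GM/r) = sqrt(6.674e-11 * 1.989e+31 / 2.094e+11) = 79612.393

79612.393 m/s


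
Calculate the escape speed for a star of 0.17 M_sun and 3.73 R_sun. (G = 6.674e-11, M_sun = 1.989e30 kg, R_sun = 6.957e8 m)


M = 0.17 * 1.989e30 kg = 3.3813e+29 kg; R = 3.73 * 6.957e8 m = 2.594961e+09 m. v_esc = sqrt(2GM/R) = sqrt(2 * 6.674e-11 * 3.3813e+29 / 2.594961e+09) = 131881.6991

131881.6991 m/s


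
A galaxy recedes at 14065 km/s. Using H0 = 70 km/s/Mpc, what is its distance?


d = v / H0 = 14065 / 70 = 200.9286

200.9286 Mpc


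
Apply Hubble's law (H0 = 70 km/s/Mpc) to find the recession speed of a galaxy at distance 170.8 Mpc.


v = H0 * d = 70 * 170.8 = 11956.0

11956.0 km/s


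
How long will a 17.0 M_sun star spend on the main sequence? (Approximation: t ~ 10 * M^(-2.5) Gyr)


t = 10 * M^(-2.5) = 10 * 17.0^(-2.5) = 0.0084

0.0084 Gyr


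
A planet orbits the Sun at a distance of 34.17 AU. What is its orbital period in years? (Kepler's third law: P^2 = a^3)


P = a^(3/2) = 34.17^1.5 = 199.7411

199.7411 years


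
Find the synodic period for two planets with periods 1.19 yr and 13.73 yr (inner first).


1/P_syn = |1/P1 - 1/P2| = |1/1.19 - 1/13.73| => P_syn = 1.3029

1.3029 years


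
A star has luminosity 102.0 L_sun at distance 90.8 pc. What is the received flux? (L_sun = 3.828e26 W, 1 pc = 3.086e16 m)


F = L / (4*pi*d^2) = 3.905e+28 / (4*pi*(2.802e+18)^2) = 3.957e-10

3.957e-10 W/m^2


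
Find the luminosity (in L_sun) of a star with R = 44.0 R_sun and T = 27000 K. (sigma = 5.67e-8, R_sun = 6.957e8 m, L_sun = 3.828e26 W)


R = 44.0 * 6.957e8 m = 3.06108e+10 m. L = 4*pi*R^2*sigma*T^4 = 4*pi*(3.06108e+10)^2 * 5.67e-8 * 27000^4 = 3.548112154e+32 W. L/L_sun = 3.548112154e+32 / 3.828e26 = 926884.0528

926884.0528 L_sun


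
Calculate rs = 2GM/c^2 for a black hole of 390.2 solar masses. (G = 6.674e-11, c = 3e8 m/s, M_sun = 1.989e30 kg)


M = 390.2 * 1.989e30 kg = 7.761078e+32 kg. rs = 2GM/c^2 = 2 * 6.674e-11 * 7.761078e+32 / (3e8)^2 = 1.151e+06

1.151e+06 m


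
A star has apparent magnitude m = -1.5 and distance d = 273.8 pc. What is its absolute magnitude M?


M = m - 5*log10(d) + 5 = -1.5 - 5*log10(273.8) + 5 = -8.6872

-8.6872


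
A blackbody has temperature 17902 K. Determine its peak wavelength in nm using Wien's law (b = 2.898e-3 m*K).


lam_max = b / T = 2.898e-3 / 17902 = 1.619e-07 m = 161.8814 nm

161.8814 nm


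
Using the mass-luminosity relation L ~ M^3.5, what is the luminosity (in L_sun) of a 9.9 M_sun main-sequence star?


L/L_sun = (M/M_sun)^3.5 = 9.9^3.5 = 3052.9745

3052.9745 L_sun


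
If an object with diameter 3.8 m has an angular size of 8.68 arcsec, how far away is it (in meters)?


D = size / theta_rad, theta_rad = 8.68 * pi/(180*3600) = 4.208e-05, D = 90300.2608

90300.2608 m


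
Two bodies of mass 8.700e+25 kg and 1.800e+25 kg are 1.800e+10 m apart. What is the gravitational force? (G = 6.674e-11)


F = G*m1*m2/r^2 = 6.674e-11 * 8.700e+25 * 1.800e+25 / (1.800e+10)^2 = 6.674e-11 * 1.566e+51 / 3.240e+20 = 3.226e+20

3.226e+20 N


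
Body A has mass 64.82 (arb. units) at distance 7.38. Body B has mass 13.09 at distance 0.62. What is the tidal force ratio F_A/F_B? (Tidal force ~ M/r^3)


Ratio = (M1/r1^3) / (M2/r2^3) = (64.82/7.38^3) / (13.09/0.62^3) = 0.0029

0.0029


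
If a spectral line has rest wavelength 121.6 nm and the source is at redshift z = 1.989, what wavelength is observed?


lam_obs = lam_emit * (1 + z) = 121.6 * (1 + 1.989) = 363.4624

363.4624 nm


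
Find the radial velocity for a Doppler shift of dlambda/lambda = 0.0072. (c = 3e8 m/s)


v = (dlambda/lambda) * c = 0.0072 * 3e8 = 2.160e+06

2.160e+06 m/s


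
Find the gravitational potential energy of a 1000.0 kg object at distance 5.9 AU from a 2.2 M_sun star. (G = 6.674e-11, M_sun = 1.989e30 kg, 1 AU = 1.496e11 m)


M = 2.2 * 1.989e30 kg = 4.3758e+30 kg; r = 5.9 AU * 1.496e11 m/AU = 8.8264e+11 m. U = -GM*m/r = -(6.674e-11 * 4.3758e+30 * 1000.0) / 8.8264e+11 = -3.309e+11

-3.309e+11 J


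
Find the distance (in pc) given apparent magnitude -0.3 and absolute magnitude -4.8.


d = 10^((m - M + 5)/5) = 10^((-0.3 - -4.8 + 5)/5) = 79.4328

79.4328 pc


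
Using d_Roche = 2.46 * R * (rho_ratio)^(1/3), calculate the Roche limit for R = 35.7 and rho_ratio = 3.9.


d_Roche = 2.46 * 35.7 * 3.9^(1/3) = 138.2372

138.2372


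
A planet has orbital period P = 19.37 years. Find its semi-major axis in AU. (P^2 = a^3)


a = P^(2/3) = 19.37^(2/3) = 7.2125

7.2125 AU


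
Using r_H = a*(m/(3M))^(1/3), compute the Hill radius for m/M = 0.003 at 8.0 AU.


r_H = a * (m/3M)^(1/3) = 8.0 * (0.003/3)^(1/3) = 0.8

0.8 AU


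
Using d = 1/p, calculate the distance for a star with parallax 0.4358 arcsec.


d = 1/p = 1/0.4358 = 2.2946

2.2946 pc


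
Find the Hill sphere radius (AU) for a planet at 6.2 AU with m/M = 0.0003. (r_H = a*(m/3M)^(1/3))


r_H = a * (m/3M)^(1/3) = 6.2 * (0.0003/3)^(1/3) = 0.2878

0.2878 AU


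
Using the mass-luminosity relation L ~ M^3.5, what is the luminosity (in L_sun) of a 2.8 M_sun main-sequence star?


L/L_sun = (M/M_sun)^3.5 = 2.8^3.5 = 36.7327

36.7327 L_sun


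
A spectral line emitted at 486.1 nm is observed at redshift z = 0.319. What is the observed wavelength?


lam_obs = lam_emit * (1 + z) = 486.1 * (1 + 0.319) = 641.1659

641.1659 nm


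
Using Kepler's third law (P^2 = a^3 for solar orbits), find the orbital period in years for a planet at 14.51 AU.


P = a^(3/2) = 14.51^1.5 = 55.2715

55.2715 years


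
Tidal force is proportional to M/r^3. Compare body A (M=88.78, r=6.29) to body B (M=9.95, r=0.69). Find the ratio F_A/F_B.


Ratio = (M1/r1^3) / (M2/r2^3) = (88.78/6.29^3) / (9.95/0.69^3) = 0.0118

0.0118


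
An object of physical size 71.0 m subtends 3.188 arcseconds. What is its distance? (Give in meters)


D = size / theta_rad, theta_rad = 3.188 * pi/(180*3600) = 1.546e-05, D = 4.594e+06

4.594e+06 m


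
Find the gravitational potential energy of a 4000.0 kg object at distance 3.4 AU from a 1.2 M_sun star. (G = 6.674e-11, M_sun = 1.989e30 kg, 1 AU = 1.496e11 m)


M = 1.2 * 1.989e30 kg = 2.3868e+30 kg; r = 3.4 AU * 1.496e11 m/AU = 5.0864e+11 m. U = -GM*m/r = -(6.674e-11 * 2.3868e+30 * 4000.0) / 5.0864e+11 = -1.253e+12

-1.253e+12 J


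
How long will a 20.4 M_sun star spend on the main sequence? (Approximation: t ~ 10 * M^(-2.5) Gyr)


t = 10 * M^(-2.5) = 10 * 20.4^(-2.5) = 0.0053

0.0053 Gyr


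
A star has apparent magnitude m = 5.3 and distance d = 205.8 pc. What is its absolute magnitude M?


M = m - 5*log10(d) + 5 = 5.3 - 5*log10(205.8) + 5 = -1.2672

-1.2672


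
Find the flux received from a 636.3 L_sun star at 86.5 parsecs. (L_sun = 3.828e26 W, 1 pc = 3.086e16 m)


F = L / (4*pi*d^2) = 2.436e+29 / (4*pi*(2.669e+18)^2) = 2.720e-09

2.720e-09 W/m^2


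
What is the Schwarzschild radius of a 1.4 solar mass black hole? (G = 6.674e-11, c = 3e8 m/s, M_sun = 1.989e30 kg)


M = 1.4 * 1.989e30 kg = 2.7846e+30 kg. rs = 2GM/c^2 = 2 * 6.674e-11 * 2.7846e+30 / (3e8)^2 = 4129.8712

4129.8712 m


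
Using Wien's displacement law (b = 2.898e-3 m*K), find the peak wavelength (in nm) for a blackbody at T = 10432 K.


lam_max = b / T = 2.898e-3 / 10432 = 2.778e-07 m = 277.7991 nm

277.7991 nm


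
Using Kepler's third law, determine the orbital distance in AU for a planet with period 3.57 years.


a = P^(2/3) = 3.57^(2/3) = 2.3359

2.3359 AU


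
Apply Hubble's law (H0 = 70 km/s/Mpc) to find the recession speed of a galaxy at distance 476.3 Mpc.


v = H0 * d = 70 * 476.3 = 33341.0

33341.0 km/s


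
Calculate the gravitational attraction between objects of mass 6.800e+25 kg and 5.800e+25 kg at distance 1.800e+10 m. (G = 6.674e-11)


F = G*m1*m2/r^2 = 6.674e-11 * 6.800e+25 * 5.800e+25 / (1.800e+10)^2 = 6.674e-11 * 3.944e+51 / 3.240e+20 = 8.124e+20

8.124e+20 N


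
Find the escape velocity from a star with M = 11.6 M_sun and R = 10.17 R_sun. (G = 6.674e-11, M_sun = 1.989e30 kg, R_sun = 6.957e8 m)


M = 11.6 * 1.989e30 kg = 2.30724e+31 kg; R = 10.17 * 6.957e8 m = 7.075269e+09 m. v_esc = sqrt(2GM/R) = sqrt(2 * 6.674e-11 * 2.30724e+31 / 7.075269e+09) = 659755.4813

659755.4813 m/s


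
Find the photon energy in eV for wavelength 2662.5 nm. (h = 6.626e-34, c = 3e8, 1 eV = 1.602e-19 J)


E = hc/lambda = 6.626e-34 * 3e8 / 2.663e-06 = 7.466e-20 J = 0.466 eV

0.466 eV


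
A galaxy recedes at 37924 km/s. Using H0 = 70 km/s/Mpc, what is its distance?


d = v / H0 = 37924 / 70 = 541.7714

541.7714 Mpc


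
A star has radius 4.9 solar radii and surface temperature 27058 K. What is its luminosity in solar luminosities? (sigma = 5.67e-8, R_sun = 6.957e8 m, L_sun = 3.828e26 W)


R = 4.9 * 6.957e8 m = 3.40893e+09 m. L = 4*pi*R^2*sigma*T^4 = 4*pi*(3.40893e+09)^2 * 5.67e-8 * 27058^4 = 4.438250999e+30 W. L/L_sun = 4.438250999e+30 / 3.828e26 = 11594.1771

11594.1771 L_sun


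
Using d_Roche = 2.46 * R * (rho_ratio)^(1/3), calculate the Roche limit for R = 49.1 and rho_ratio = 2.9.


d_Roche = 2.46 * 49.1 * 2.9^(1/3) = 172.246

172.246


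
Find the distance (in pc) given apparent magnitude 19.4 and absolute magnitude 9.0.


d = 10^((m - M + 5)/5) = 10^((19.4 - 9.0 + 5)/5) = 1202.2644

1202.2644 pc


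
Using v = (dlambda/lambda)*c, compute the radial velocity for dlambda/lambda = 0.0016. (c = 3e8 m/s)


v = (dlambda/lambda) * c = 0.0016 * 3e8 = 480000.0

480000.0 m/s


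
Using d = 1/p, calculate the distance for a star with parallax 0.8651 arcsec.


d = 1/p = 1/0.8651 = 1.1559

1.1559 pc


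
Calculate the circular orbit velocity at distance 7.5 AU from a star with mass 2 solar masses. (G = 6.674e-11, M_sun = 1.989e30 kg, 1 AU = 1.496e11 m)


v = sqrt(GM/r) = sqrt(6.674e-11 * 3.978e+30 / 1.122e+12) = 15382.5757

15382.5757 m/s


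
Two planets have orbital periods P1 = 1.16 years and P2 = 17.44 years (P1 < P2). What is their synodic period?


1/P_syn = |1/P1 - 1/P2| = |1/1.16 - 1/17.44| => P_syn = 1.2427

1.2427 years


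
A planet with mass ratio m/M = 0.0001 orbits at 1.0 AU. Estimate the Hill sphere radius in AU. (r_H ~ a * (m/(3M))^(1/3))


r_H = a * (m/3M)^(1/3) = 1.0 * (0.0001/3)^(1/3) = 0.0322

0.0322 AU


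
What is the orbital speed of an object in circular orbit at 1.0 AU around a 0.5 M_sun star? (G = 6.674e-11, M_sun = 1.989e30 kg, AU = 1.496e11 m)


v = sqrt(GM/r) = sqrt(6.674e-11 * 9.945e+29 / 1.496e+11) = 21063.4593

21063.4593 m/s


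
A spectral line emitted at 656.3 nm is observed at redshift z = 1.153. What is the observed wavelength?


lam_obs = lam_emit * (1 + z) = 656.3 * (1 + 1.153) = 1413.0139

1413.0139 nm


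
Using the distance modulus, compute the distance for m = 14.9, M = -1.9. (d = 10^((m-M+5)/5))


d = 10^((m - M + 5)/5) = 10^((14.9 - -1.9 + 5)/5) = 22908.6765

22908.6765 pc


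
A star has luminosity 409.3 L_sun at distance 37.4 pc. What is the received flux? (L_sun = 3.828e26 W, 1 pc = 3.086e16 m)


F = L / (4*pi*d^2) = 1.567e+29 / (4*pi*(1.154e+18)^2) = 9.360e-09

9.360e-09 W/m^2


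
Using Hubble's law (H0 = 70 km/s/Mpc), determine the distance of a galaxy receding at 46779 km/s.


d = v / H0 = 46779 / 70 = 668.2714

668.2714 Mpc


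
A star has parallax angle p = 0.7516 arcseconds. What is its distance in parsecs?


d = 1/p = 1/0.7516 = 1.3305

1.3305 pc


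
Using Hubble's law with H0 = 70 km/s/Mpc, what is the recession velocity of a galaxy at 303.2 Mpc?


v = H0 * d = 70 * 303.2 = 21224.0

21224.0 km/s


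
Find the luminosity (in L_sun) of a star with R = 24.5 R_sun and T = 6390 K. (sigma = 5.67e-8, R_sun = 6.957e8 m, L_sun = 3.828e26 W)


R = 24.5 * 6.957e8 m = 1.704465e+10 m. L = 4*pi*R^2*sigma*T^4 = 4*pi*(1.704465e+10)^2 * 5.67e-8 * 6390^4 = 3.451219098e+29 W. L/L_sun = 3.451219098e+29 / 3.828e26 = 901.5724

901.5724 L_sun


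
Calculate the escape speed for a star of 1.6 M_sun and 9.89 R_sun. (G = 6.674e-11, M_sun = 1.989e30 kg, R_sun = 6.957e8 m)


M = 1.6 * 1.989e30 kg = 3.1824e+30 kg; R = 9.89 * 6.957e8 m = 6.880473e+09 m. v_esc = sqrt(2GM/R) = sqrt(2 * 6.674e-11 * 3.1824e+30 / 6.880473e+09) = 248471.3585

248471.3585 m/s


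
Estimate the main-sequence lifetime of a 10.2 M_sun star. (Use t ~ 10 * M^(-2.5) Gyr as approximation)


t = 10 * M^(-2.5) = 10 * 10.2^(-2.5) = 0.0301

0.0301 Gyr


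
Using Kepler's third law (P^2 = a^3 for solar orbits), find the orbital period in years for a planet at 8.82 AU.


P = a^(3/2) = 8.82^1.5 = 26.1941

26.1941 years


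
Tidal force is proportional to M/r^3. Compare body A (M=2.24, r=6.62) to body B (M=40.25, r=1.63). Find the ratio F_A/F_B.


Ratio = (M1/r1^3) / (M2/r2^3) = (2.24/6.62^3) / (40.25/1.63^3) = 8.308e-04

8.308e-04


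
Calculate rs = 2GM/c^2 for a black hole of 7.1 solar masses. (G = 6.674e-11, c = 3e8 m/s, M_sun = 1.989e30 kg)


M = 7.1 * 1.989e30 kg = 1.41219e+31 kg. rs = 2GM/c^2 = 2 * 6.674e-11 * 1.41219e+31 / (3e8)^2 = 20944.3468

20944.3468 m


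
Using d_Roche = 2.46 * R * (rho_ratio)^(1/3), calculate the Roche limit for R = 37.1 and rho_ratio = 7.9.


d_Roche = 2.46 * 37.1 * 7.9^(1/3) = 181.7683

181.7683


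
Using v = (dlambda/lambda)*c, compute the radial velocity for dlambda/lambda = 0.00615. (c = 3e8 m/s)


v = (dlambda/lambda) * c = 0.00615 * 3e8 = 1.845e+06

1.845e+06 m/s


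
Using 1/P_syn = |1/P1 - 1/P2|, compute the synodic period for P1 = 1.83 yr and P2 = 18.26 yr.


1/P_syn = |1/P1 - 1/P2| = |1/1.83 - 1/18.26| => P_syn = 2.0338

2.0338 years


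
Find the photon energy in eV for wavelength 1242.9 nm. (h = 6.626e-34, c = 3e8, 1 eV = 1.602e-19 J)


E = hc/lambda = 6.626e-34 * 3e8 / 1.243e-06 = 1.599e-19 J = 0.9983 eV

0.9983 eV


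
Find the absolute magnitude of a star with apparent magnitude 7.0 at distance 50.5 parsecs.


M = m - 5*log10(d) + 5 = 7.0 - 5*log10(50.5) + 5 = 3.4835

3.4835


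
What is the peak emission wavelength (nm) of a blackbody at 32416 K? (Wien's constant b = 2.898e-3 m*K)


lam_max = b / T = 2.898e-3 / 32416 = 8.940e-08 m = 89.4003 nm

89.4003 nm


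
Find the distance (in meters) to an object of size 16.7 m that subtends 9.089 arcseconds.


D = size / theta_rad, theta_rad = 9.089 * pi/(180*3600) = 4.406e-05, D = 378988.0366

378988.0366 m


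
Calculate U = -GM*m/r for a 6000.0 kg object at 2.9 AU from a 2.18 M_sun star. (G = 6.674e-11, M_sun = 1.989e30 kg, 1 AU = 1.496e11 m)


M = 2.18 * 1.989e30 kg = 4.33602e+30 kg; r = 2.9 AU * 1.496e11 m/AU = 4.3384e+11 m. U = -GM*m/r = -(6.674e-11 * 4.33602e+30 * 6000.0) / 4.3384e+11 = -4.002e+12

-4.002e+12 J


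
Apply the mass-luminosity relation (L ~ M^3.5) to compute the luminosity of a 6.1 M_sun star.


L/L_sun = (M/M_sun)^3.5 = 6.1^3.5 = 560.6017

560.6017 L_sun


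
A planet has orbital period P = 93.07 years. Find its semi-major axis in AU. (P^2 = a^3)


a = P^(2/3) = 93.07^(2/3) = 20.5371

20.5371 AU


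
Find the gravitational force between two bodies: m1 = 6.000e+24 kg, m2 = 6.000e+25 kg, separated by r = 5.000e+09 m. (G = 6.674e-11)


F = G*m1*m2/r^2 = 6.674e-11 * 6.000e+24 * 6.000e+25 / (5.000e+09)^2 = 6.674e-11 * 3.600e+50 / 2.500e+19 = 9.611e+20

9.611e+20 N


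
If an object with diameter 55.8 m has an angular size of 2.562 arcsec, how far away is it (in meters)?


D = size / theta_rad, theta_rad = 2.562 * pi/(180*3600) = 1.242e-05, D = 4.492e+06

4.492e+06 m


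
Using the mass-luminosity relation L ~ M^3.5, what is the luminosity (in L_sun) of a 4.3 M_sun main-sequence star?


L/L_sun = (M/M_sun)^3.5 = 4.3^3.5 = 164.8692

164.8692 L_sun


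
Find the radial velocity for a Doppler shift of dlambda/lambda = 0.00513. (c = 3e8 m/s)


v = (dlambda/lambda) * c = 0.00513 * 3e8 = 1.539e+06

1.539e+06 m/s


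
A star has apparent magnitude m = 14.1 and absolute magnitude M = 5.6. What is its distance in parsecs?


d = 10^((m - M + 5)/5) = 10^((14.1 - 5.6 + 5)/5) = 501.1872

501.1872 pc
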